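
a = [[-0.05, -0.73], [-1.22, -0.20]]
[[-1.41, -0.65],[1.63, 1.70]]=a @ [[-1.67, -1.56],[2.05, 1.0]]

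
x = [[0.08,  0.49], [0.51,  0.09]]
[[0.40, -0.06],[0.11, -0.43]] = x @ [[0.08,-0.84], [0.81,0.01]]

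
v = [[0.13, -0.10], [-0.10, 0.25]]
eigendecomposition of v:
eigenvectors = [[-0.87, 0.49], [-0.49, -0.87]]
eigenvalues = [0.07, 0.31]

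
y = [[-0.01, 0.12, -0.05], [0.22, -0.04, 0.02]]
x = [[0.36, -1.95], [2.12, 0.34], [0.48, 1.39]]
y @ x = [[0.23, -0.01], [0.00, -0.41]]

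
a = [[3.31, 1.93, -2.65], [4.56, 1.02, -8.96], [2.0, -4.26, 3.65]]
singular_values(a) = [11.35, 5.08, 2.15]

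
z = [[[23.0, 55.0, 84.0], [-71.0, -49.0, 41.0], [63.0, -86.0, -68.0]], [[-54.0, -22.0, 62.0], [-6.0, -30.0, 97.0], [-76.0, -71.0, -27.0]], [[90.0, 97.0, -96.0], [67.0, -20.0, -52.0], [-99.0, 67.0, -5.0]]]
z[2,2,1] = 67.0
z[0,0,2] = 84.0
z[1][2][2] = -27.0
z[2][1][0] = 67.0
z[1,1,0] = -6.0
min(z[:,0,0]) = -54.0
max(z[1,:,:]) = 97.0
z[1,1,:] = [-6.0, -30.0, 97.0]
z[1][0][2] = 62.0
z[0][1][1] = -49.0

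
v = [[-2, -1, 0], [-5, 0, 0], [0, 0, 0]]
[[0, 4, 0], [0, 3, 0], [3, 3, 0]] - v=[[2, 5, 0], [5, 3, 0], [3, 3, 0]]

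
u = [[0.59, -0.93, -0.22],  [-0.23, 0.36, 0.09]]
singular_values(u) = [1.2, 0.0]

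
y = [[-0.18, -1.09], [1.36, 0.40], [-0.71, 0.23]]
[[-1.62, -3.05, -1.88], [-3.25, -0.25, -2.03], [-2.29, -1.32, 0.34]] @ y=[[-2.52, 0.11], [1.69, 2.98], [-1.62, 2.05]]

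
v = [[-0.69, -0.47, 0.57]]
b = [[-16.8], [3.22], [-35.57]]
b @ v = [[11.59, 7.90, -9.58],[-2.22, -1.51, 1.84],[24.54, 16.72, -20.27]]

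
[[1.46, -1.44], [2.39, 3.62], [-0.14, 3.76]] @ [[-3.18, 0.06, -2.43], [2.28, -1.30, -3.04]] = [[-7.93, 1.96, 0.83], [0.65, -4.56, -16.81], [9.02, -4.9, -11.09]]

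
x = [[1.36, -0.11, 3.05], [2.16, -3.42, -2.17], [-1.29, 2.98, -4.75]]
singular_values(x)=[6.48, 4.68, 1.17]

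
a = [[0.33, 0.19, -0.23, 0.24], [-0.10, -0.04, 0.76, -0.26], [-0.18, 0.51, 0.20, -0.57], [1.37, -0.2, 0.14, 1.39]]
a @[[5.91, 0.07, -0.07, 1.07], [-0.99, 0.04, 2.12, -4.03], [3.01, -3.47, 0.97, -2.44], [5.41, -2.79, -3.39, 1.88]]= [[2.37, 0.16, -0.66, 0.60], [0.33, -1.92, 1.54, -2.29], [-4.05, 0.9, 3.22, -3.81], [16.24, -4.28, -5.10, 4.54]]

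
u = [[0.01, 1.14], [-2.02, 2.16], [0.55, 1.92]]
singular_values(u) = [3.35, 1.67]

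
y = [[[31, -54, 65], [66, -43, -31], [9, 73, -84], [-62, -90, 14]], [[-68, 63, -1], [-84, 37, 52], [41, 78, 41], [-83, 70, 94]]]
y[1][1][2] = 52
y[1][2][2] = 41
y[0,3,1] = -90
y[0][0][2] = 65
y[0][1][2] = -31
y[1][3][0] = -83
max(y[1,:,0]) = 41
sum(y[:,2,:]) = 158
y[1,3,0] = -83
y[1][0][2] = -1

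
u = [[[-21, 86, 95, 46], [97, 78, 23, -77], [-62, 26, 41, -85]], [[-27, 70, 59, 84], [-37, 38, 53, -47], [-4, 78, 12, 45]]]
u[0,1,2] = 23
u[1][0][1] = 70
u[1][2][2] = 12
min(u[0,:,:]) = -85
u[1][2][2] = 12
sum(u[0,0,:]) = 206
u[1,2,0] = -4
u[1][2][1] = 78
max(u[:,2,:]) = 78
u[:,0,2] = [95, 59]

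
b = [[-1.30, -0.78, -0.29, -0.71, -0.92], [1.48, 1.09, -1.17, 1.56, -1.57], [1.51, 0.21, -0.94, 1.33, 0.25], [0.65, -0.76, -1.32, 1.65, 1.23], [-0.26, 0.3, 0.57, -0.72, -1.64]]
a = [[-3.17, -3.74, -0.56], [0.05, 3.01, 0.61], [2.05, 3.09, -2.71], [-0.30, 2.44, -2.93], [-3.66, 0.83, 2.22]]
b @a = [[7.07,-0.88,1.08], [-1.76,-3.37,-5.05], [-8.02,-4.47,-1.51], [-9.8,-3.75,0.65], [8.23,0.52,-2.75]]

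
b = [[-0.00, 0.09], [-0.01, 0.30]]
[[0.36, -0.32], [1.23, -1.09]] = b @ [[-1.86, 2.70], [4.04, -3.53]]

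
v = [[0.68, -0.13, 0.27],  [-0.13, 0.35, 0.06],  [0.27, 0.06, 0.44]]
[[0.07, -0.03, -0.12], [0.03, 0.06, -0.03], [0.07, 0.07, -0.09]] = v@[[0.09, -0.12, -0.17], [0.11, 0.09, -0.14], [0.09, 0.23, -0.08]]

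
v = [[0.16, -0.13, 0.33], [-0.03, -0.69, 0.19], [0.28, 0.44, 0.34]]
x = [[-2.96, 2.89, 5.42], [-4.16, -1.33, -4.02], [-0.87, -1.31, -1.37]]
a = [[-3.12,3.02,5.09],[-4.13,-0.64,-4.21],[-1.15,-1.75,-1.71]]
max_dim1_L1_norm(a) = 11.23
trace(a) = -5.47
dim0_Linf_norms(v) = [0.28, 0.69, 0.34]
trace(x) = -5.66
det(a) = 45.91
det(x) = 27.10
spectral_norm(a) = 7.53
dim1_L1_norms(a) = [11.23, 8.98, 4.61]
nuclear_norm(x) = 13.53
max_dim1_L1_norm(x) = 11.27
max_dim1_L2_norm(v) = 0.72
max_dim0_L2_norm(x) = 6.89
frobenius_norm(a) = 9.34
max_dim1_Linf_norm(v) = 0.69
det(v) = 0.00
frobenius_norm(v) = 1.03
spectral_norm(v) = 0.84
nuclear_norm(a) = 14.07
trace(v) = -0.19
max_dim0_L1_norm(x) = 10.81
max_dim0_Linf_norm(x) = 5.42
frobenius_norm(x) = 9.28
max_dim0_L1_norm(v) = 1.26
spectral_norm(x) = 7.65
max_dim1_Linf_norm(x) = 5.42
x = a + v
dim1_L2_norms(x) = [6.82, 5.94, 2.09]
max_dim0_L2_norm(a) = 6.82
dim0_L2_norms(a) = [5.3, 3.55, 6.82]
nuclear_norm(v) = 1.43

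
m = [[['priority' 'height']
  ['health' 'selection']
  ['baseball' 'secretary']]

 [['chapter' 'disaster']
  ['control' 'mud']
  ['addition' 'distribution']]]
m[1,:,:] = [['chapter', 'disaster'], ['control', 'mud'], ['addition', 'distribution']]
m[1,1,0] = 'control'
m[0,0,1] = 'height'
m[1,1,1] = 'mud'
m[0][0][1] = 'height'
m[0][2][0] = 'baseball'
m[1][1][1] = 'mud'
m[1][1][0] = 'control'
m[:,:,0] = [['priority', 'health', 'baseball'], ['chapter', 'control', 'addition']]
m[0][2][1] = 'secretary'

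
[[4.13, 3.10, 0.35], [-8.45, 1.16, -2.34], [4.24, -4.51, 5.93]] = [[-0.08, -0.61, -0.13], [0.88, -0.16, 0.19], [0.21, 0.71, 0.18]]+[[4.21, 3.71, 0.48], [-9.33, 1.32, -2.53], [4.03, -5.22, 5.75]]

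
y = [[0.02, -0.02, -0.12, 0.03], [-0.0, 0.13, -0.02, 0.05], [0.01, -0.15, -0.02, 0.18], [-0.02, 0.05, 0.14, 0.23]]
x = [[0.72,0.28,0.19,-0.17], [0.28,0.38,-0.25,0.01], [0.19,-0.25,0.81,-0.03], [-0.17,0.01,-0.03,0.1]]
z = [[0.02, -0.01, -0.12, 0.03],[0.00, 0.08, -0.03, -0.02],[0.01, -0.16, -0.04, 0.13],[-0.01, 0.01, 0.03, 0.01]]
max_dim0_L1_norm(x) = 1.36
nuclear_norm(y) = 0.67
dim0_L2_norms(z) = [0.02, 0.18, 0.13, 0.14]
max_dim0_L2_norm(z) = 0.18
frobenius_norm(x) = 1.32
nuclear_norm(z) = 0.39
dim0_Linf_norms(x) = [0.72, 0.38, 0.81, 0.17]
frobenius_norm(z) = 0.26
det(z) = 0.00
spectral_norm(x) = 0.98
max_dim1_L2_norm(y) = 0.27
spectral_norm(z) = 0.23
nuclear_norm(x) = 2.01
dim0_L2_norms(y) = [0.03, 0.21, 0.19, 0.3]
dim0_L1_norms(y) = [0.05, 0.35, 0.3, 0.49]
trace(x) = 2.01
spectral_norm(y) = 0.31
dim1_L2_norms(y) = [0.13, 0.14, 0.24, 0.27]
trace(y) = 0.36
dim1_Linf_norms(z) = [0.12, 0.08, 0.16, 0.03]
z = x @ y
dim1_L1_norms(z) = [0.18, 0.13, 0.34, 0.06]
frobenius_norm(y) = 0.41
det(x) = 0.00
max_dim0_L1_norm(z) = 0.26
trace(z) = 0.07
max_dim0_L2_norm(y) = 0.3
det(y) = -0.00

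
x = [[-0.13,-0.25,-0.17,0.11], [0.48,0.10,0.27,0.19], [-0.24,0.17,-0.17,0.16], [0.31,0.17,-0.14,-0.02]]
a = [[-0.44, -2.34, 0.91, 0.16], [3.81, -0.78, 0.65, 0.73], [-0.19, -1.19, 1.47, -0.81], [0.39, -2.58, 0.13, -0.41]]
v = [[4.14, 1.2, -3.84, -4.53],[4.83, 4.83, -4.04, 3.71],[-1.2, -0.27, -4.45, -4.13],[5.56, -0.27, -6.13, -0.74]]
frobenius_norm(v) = 15.43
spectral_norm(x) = 0.70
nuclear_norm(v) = 26.43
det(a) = -14.74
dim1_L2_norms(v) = [7.34, 8.76, 6.19, 8.31]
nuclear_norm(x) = 1.58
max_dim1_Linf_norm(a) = 3.81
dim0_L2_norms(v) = [8.53, 4.99, 9.4, 7.2]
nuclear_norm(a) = 9.95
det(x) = 0.02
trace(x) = -0.22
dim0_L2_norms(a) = [3.86, 3.76, 1.85, 1.18]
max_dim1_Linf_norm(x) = 0.48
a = v @ x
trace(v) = 3.78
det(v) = -872.06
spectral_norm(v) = 12.50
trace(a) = -0.16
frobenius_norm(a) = 5.82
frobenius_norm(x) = 0.87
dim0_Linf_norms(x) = [0.48, 0.25, 0.27, 0.19]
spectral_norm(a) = 4.33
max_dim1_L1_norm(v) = 17.41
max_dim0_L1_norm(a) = 6.89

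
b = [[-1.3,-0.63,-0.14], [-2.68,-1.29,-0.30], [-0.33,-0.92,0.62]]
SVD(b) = [[-0.43, -0.08, -0.90],[-0.88, -0.19, 0.44],[-0.2, 0.98, 0.01]] @ diag([3.387823613340928, 0.9514987087357186, 0.0011713939903616472]) @ [[0.88, 0.47, 0.06], [0.29, -0.64, 0.71], [0.37, -0.61, -0.70]]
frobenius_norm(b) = 3.52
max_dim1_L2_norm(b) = 2.99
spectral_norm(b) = 3.39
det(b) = 0.00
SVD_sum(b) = [[-1.28,-0.68,-0.08], [-2.63,-1.40,-0.17], [-0.6,-0.32,-0.04]] + [[-0.02, 0.05, -0.06], [-0.05, 0.11, -0.12], [0.27, -0.6, 0.66]] + [[-0.0, 0.00, 0.00], [0.0, -0.00, -0.00], [0.00, -0.00, -0.0]]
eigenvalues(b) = [-2.69, -0.0, 0.72]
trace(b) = -1.97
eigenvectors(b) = [[0.42, 0.37, -0.04], [0.86, -0.61, -0.1], [0.28, -0.70, 0.99]]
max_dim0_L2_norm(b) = 3.0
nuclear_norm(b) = 4.34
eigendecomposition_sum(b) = [[-1.28, -0.65, -0.11], [-2.63, -1.34, -0.23], [-0.86, -0.44, -0.08]] + [[-0.0, 0.0, 0.0], [0.00, -0.0, -0.0], [0.0, -0.0, -0.00]] + [[-0.02, 0.02, -0.03], [-0.05, 0.05, -0.07], [0.53, -0.48, 0.70]]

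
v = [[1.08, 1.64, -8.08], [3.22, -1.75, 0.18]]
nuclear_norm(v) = 11.98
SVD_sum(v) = [[1.03, 1.67, -8.08], [-0.02, -0.03, 0.12]] + [[0.05, -0.03, 0.00], [3.24, -1.72, 0.06]]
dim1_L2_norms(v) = [8.32, 3.67]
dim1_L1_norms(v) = [10.8, 5.15]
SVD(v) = [[-1.00, 0.02], [0.02, 1.00]] @ diag([8.315965106190262, 3.6674820180371643]) @ [[-0.12, -0.20, 0.97], [0.88, -0.47, 0.02]]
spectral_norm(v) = 8.32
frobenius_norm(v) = 9.09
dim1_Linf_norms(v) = [8.08, 3.22]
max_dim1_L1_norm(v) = 10.8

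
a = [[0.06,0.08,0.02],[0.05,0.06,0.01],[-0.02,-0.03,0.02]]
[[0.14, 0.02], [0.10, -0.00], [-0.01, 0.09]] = a@ [[0.84, -0.29], [0.73, -0.38], [1.56, 3.63]]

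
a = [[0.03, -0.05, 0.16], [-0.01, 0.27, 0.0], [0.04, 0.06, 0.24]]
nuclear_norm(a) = 0.57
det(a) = -0.00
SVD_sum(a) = [[0.01, 0.06, 0.1], [0.02, 0.07, 0.12], [0.03, 0.12, 0.2]] + [[0.02, -0.11, 0.06], [-0.03, 0.2, -0.12], [0.01, -0.06, 0.04]] + [[0.0,  0.00,  -0.0], [0.00,  0.0,  -0.00], [-0.00,  -0.0,  0.0]]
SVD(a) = [[-0.38, 0.46, -0.80], [-0.46, -0.85, -0.27], [-0.8, 0.26, 0.53]] @ diag([0.2987324096086576, 0.2748798782184778, 6.814388529024226e-18]) @ [[-0.13,-0.51,-0.85], [0.12,-0.86,0.50], [-0.98,-0.04,0.17]]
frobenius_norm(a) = 0.41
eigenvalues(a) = [(-0+0j), (0.27+0.02j), (0.27-0.02j)]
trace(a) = 0.54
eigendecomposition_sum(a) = [[-0.00+0.00j,  -0.00-0.00j,  0.00+0.00j],[(-0+0j),  (-0-0j),  0.00+0.00j],[-0j,  0j,  (-0-0j)]] + [[0.02+0.01j, -0.03-0.23j, 0.08+0.00j], [(-0.01+0.01j), (0.14-0.01j), 0.00+0.05j], [0.02+0.02j, 0.03-0.36j, 0.12+0.02j]] + [[0.02-0.01j, (-0.03+0.23j), (0.08-0j)], [-0.01-0.01j, (0.14+0.01j), 0.00-0.05j], [(0.02-0.02j), (0.03+0.36j), 0.12-0.02j]]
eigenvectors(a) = [[-0.98+0.00j,-0.51+0.10j,-0.51-0.10j],[(-0.04+0j),-0.06-0.30j,-0.06+0.30j],[0.17+0.00j,-0.80+0.00j,(-0.8-0j)]]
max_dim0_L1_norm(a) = 0.4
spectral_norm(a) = 0.30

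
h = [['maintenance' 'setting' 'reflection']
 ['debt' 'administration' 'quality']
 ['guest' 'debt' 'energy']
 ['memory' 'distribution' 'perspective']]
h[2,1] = 'debt'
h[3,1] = 'distribution'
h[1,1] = 'administration'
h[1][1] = 'administration'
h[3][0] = 'memory'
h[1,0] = 'debt'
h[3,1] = 'distribution'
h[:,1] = ['setting', 'administration', 'debt', 'distribution']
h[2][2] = 'energy'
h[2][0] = 'guest'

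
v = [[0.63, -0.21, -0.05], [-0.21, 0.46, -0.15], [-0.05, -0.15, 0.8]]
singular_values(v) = [0.86, 0.75, 0.27]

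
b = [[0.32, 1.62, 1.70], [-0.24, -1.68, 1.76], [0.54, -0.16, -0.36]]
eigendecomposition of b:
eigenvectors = [[(-0.94+0j), 0.41+0.51j, 0.41-0.51j], [-0.12+0.00j, -0.69+0.00j, -0.69-0.00j], [-0.33+0.00j, -0.04-0.30j, (-0.04+0.3j)]]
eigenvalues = [(1.13+0j), (-1.42+0.94j), (-1.42-0.94j)]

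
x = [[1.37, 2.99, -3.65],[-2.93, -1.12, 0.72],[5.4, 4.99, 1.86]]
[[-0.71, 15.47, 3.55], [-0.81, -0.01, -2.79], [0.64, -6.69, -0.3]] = x@[[0.43, -1.45, 0.91], [-0.36, 1.54, -0.62], [0.06, -3.52, -1.14]]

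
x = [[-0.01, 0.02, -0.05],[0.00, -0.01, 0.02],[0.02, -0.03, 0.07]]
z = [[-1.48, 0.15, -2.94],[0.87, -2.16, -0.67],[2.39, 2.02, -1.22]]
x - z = [[1.47, -0.13, 2.89], [-0.87, 2.15, 0.69], [-2.37, -2.05, 1.29]]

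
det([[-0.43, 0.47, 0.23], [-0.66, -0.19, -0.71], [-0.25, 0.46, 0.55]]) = 0.078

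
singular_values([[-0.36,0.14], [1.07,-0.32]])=[1.18, 0.03]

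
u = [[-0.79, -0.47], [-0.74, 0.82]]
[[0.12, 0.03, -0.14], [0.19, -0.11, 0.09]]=u@[[-0.19, 0.03, 0.07], [0.06, -0.11, 0.17]]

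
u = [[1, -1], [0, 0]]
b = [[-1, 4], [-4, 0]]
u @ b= [[3, 4], [0, 0]]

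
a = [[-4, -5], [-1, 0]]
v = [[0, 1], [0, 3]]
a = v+[[-4, -6], [-1, -3]]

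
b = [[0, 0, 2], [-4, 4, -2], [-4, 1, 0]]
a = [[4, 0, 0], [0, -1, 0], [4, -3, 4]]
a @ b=[[0, 0, 8], [4, -4, 2], [-4, -8, 14]]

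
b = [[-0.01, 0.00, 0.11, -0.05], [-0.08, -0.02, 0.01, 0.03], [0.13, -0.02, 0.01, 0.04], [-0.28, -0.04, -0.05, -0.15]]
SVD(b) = [[-0.05, 1.00, -0.04, 0.03],[-0.17, -0.05, -0.92, 0.36],[0.37, 0.0, 0.28, 0.88],[-0.91, -0.04, 0.29, 0.29]] @ diag([0.35478176759813107, 0.12031836091207888, 0.06924671226613383, 0.036854880921089926]) @ [[0.90, 0.09, 0.12, 0.42], [0.05, 0.02, 0.92, -0.38], [0.43, 0.02, -0.36, -0.83], [0.09, -1.0, 0.02, 0.01]]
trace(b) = -0.17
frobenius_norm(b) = 0.38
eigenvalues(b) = [(-0.24+0j), (0.13+0j), (-0.03+0.05j), (-0.03-0.05j)]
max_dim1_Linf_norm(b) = 0.28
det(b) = -0.00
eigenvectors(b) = [[(0.34+0j), 0.56+0.00j, -0.05+0.24j, -0.05-0.24j],[(0.02+0j), (-0.37+0j), -0.76+0.00j, (-0.76-0j)],[-0.32+0.00j, 0.46+0.00j, -0.03-0.30j, -0.03+0.30j],[0.88+0.00j, (-0.58+0j), 0.16-0.51j, (0.16+0.51j)]]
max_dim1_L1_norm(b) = 0.52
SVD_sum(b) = [[-0.02, -0.00, -0.0, -0.01],[-0.05, -0.01, -0.01, -0.03],[0.12, 0.01, 0.02, 0.06],[-0.29, -0.03, -0.04, -0.14]] + [[0.01, 0.00, 0.11, -0.05], [-0.0, -0.00, -0.01, 0.0], [0.0, 0.00, 0.0, -0.0], [-0.00, -0.00, -0.0, 0.00]] + [[-0.00,-0.00,0.0,0.00], [-0.03,-0.0,0.02,0.05], [0.01,0.00,-0.01,-0.02], [0.01,0.0,-0.01,-0.02]] + [[0.00, -0.0, 0.00, 0.00], [0.00, -0.01, 0.00, 0.0], [0.00, -0.03, 0.00, 0.00], [0.00, -0.01, 0.0, 0.0]]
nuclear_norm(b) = 0.58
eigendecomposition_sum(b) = [[(-0.08-0j), (-0.01+0j), 0.03-0.00j, (-0.05+0j)], [(-0-0j), -0.00+0.00j, 0.00-0.00j, -0.00+0.00j], [0.07+0.00j, (0.01-0j), (-0.02+0j), (0.05-0j)], [(-0.21-0j), (-0.02+0j), 0.06-0.00j, (-0.14+0j)]] + [[(0.07-0j),-0.01+0.00j,(0.06+0j),(-0-0j)], [-0.05+0.00j,0j,(-0.04-0j),0.00+0.00j], [(0.06-0j),-0.01+0.00j,0.05+0.00j,(-0-0j)], [(-0.07+0j),0.01+0.00j,-0.07-0.00j,0j]] + [[0.00+0.00j, (0.01+0.01j), 0.01-0.01j, 0.00-0.00j], [(-0.01+0j), (-0.01+0.03j), (0.03+0.03j), (0.01+0.01j)], [(-0-0.01j), (-0.01-0j), -0.01+0.01j, (-0+0.01j)], [-0.01j, (-0.01-0.01j), (-0.02+0.01j), (-0.01+0.01j)]] + [[0.00-0.00j, (0.01-0.01j), (0.01+0.01j), 0j],[(-0.01-0j), -0.01-0.03j, 0.03-0.03j, 0.01-0.01j],[-0.00+0.01j, (-0.01+0j), -0.01-0.01j, (-0-0.01j)],[0.01j, -0.01+0.01j, -0.02-0.01j, (-0.01-0.01j)]]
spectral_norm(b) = 0.35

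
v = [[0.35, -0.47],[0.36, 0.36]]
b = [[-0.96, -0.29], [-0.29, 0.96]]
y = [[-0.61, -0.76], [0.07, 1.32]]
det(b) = -1.01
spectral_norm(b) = 1.00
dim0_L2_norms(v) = [0.5, 0.59]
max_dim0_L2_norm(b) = 1.0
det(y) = -0.75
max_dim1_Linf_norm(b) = 0.96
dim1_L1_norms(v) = [0.82, 0.72]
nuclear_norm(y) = 2.05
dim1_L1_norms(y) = [1.37, 1.39]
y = b + v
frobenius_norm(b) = 1.42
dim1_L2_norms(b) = [1.0, 1.0]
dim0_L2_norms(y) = [0.61, 1.52]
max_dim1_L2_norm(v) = 0.59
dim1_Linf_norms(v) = [0.47, 0.36]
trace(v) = 0.71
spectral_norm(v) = 0.60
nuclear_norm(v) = 1.09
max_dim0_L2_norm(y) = 1.52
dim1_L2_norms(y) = [0.97, 1.32]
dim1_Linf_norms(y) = [0.76, 1.32]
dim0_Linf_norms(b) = [0.96, 0.96]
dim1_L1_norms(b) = [1.25, 1.25]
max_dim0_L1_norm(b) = 1.25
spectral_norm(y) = 1.57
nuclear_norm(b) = 2.01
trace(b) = 0.00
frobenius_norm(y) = 1.64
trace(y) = 0.71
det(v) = 0.30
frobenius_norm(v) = 0.78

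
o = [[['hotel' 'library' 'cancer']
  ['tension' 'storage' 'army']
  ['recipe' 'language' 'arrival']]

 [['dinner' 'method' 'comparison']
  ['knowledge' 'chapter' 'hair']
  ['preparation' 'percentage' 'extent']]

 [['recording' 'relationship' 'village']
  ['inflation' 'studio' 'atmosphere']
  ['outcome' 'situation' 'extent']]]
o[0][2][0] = 'recipe'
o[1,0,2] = 'comparison'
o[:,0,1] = ['library', 'method', 'relationship']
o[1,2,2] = 'extent'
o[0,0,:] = ['hotel', 'library', 'cancer']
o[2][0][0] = 'recording'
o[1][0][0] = 'dinner'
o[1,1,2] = 'hair'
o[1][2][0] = 'preparation'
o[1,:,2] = ['comparison', 'hair', 'extent']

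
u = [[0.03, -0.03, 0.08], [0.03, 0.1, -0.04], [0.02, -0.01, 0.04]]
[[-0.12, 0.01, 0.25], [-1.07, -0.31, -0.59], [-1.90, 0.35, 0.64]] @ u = [[0.00, 0.00, 0.00], [-0.05, 0.01, -0.1], [-0.03, 0.09, -0.14]]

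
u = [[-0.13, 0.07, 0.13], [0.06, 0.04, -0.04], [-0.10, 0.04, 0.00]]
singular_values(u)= [0.22, 0.07, 0.06]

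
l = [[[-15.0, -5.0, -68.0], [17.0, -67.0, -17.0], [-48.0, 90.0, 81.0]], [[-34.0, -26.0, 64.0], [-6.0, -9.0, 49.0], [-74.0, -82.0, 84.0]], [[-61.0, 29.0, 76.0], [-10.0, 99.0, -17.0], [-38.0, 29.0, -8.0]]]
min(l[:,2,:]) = -82.0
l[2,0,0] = -61.0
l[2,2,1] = 29.0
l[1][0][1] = -26.0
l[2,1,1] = 99.0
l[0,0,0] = -15.0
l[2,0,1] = 29.0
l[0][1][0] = 17.0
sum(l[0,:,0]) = -46.0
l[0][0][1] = -5.0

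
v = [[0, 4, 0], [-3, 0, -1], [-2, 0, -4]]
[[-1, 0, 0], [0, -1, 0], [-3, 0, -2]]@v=[[0, -4, 0], [3, 0, 1], [4, -12, 8]]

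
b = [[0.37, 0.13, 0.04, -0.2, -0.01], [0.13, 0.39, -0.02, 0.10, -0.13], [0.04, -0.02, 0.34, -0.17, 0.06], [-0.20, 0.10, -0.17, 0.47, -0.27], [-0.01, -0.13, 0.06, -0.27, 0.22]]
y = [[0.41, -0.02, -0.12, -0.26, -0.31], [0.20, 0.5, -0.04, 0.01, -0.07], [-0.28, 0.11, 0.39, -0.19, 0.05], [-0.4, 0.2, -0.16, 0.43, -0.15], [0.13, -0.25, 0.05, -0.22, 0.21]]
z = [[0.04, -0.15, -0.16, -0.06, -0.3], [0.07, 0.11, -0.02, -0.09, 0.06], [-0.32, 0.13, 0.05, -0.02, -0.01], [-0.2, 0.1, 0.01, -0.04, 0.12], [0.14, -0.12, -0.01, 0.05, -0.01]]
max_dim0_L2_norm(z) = 0.41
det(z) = -0.00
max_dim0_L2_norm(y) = 0.68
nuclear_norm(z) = 1.08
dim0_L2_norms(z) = [0.41, 0.28, 0.17, 0.13, 0.33]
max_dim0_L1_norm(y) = 1.42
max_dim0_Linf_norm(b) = 0.47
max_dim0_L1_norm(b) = 1.21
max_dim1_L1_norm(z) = 0.71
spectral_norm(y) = 0.84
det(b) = -0.00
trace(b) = 1.79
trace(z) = 0.15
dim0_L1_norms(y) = [1.42, 1.08, 0.76, 1.11, 0.79]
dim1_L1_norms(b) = [0.75, 0.77, 0.63, 1.21, 0.69]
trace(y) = 1.94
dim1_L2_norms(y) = [0.59, 0.54, 0.53, 0.66, 0.42]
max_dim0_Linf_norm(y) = 0.5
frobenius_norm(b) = 1.03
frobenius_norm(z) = 0.63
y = z + b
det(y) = -0.00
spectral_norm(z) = 0.50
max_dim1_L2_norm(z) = 0.38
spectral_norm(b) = 0.81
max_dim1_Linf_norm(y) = 0.5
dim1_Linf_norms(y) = [0.41, 0.5, 0.39, 0.43, 0.25]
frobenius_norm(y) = 1.24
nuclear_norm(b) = 1.79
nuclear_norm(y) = 2.38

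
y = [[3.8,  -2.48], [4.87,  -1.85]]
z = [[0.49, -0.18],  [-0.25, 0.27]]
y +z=[[4.29, -2.66], [4.62, -1.58]]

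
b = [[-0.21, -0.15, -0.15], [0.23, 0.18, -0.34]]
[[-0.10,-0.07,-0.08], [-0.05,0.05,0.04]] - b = [[0.11, 0.08, 0.07],  [-0.28, -0.13, 0.38]]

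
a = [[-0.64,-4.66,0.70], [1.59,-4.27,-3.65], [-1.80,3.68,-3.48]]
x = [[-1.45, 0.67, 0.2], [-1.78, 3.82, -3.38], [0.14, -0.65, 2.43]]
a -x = [[0.81, -5.33, 0.50],[3.37, -8.09, -0.27],[-1.94, 4.33, -5.91]]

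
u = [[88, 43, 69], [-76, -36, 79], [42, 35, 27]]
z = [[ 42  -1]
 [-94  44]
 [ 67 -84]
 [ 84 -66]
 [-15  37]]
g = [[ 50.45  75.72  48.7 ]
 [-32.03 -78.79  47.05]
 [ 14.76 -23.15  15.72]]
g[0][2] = 48.7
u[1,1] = -36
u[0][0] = 88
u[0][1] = 43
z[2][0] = 67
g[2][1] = -23.15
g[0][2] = 48.7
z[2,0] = 67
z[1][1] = 44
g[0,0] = 50.45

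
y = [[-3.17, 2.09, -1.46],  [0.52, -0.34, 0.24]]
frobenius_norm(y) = 4.12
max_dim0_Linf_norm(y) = 3.17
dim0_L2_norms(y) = [3.21, 2.12, 1.48]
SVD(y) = [[-0.99, 0.16], [0.16, 0.99]] @ diag([4.122158838658298, 0.0025512489624322696]) @ [[0.78, -0.51, 0.36], [0.38, 0.84, 0.37]]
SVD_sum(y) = [[-3.17, 2.09, -1.46], [0.52, -0.34, 0.24]] + [[0.00,0.0,0.00], [0.0,0.0,0.0]]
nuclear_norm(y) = 4.12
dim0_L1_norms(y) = [3.69, 2.43, 1.7]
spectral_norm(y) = 4.12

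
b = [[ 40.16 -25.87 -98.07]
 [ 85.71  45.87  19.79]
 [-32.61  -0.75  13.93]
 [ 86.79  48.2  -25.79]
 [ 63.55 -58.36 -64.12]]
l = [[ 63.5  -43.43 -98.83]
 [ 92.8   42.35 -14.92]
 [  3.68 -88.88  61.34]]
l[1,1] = 42.35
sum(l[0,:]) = -78.75999999999999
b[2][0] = -32.61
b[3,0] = 86.79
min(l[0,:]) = -98.83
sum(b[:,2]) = -154.26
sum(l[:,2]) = -52.41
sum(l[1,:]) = 120.23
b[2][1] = -0.75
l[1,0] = 92.8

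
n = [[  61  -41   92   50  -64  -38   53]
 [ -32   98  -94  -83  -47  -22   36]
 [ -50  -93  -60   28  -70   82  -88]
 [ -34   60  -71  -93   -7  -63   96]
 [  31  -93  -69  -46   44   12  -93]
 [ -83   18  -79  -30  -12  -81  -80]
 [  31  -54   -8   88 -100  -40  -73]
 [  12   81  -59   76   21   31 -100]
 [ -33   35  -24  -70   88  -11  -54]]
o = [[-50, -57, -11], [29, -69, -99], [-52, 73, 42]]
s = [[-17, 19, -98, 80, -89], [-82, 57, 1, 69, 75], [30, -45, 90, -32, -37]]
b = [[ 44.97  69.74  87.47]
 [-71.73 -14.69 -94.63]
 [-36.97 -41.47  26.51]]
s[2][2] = 90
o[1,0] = 29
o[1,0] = 29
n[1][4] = -47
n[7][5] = 31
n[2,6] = -88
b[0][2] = 87.47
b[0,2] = 87.47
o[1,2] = -99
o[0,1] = -57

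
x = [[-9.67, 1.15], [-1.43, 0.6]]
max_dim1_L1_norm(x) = 10.82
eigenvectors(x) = [[-0.99, -0.11],[-0.14, -0.99]]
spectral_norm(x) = 9.85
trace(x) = -9.07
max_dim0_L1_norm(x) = 11.1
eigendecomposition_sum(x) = [[-9.66,1.1], [-1.37,0.16]] + [[-0.01, 0.05], [-0.06, 0.44]]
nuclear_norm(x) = 10.27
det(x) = -4.16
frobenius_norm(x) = 9.86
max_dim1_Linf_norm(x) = 9.67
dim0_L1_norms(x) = [11.1, 1.75]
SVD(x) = [[-0.99, -0.15], [-0.15, 0.99]] @ diag([9.85181267570582, 0.42200355780741033]) @ [[0.99, -0.12],[0.12, 0.99]]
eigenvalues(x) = [-9.51, 0.44]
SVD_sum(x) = [[-9.66, 1.21], [-1.48, 0.19]] + [[-0.01,-0.06],[0.05,0.41]]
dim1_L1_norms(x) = [10.82, 2.03]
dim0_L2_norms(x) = [9.78, 1.3]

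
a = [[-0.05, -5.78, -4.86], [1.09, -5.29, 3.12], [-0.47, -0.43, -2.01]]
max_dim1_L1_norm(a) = 10.69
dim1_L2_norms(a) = [7.55, 6.24, 2.11]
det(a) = 9.57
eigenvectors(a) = [[0.98+0.00j, -0.81+0.00j, (-0.81-0j)],  [(0.08+0j), -0.40+0.39j, (-0.4-0.39j)],  [-0.20+0.00j, -0.17-0.10j, -0.17+0.10j]]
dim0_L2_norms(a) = [1.19, 7.85, 6.12]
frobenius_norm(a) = 10.02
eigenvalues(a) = [(0.48+0j), (-3.91+2.18j), (-3.91-2.18j)]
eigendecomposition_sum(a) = [[0.31-0.00j, -0.24+0.00j, (-0.91-0j)], [0.02-0.00j, -0.02+0.00j, -0.07-0.00j], [(-0.06+0j), (0.05+0j), (0.19+0j)]] + [[(-0.18+1.28j), -2.77-2.61j, (-1.97+5.27j)],[(0.53+0.72j), (-2.64+0.06j), 1.60+3.56j],[(-0.2+0.24j), (-0.24-0.91j), -1.10+0.85j]] + [[-0.18-1.28j, -2.77+2.61j, -1.97-5.27j],[0.53-0.72j, -2.64-0.06j, 1.60-3.56j],[-0.20-0.24j, -0.24+0.91j, -1.10-0.85j]]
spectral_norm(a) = 8.18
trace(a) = -7.35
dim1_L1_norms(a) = [10.69, 9.5, 2.91]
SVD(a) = [[-0.88, -0.4, 0.26], [-0.46, 0.86, -0.21], [-0.14, -0.31, -0.94]] @ diag([8.184607117310835, 5.775307245784366, 0.2025649329359905]) @ [[-0.05, 0.92, 0.38], [0.19, -0.37, 0.91], [0.98, 0.12, -0.16]]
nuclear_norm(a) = 14.16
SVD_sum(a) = [[0.34,-6.64,-2.74], [0.18,-3.46,-1.43], [0.05,-1.05,-0.43]] + [[-0.44, 0.85, -2.11], [0.95, -1.83, 4.54], [-0.34, 0.65, -1.61]] + [[0.05, 0.01, -0.01], [-0.04, -0.0, 0.01], [-0.19, -0.02, 0.03]]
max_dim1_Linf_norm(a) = 5.78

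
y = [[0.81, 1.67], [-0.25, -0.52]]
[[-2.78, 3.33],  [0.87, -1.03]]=y @ [[0.86, 2.46], [-2.08, 0.80]]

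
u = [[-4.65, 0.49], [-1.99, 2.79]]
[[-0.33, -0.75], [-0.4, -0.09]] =u @ [[0.06,  0.17], [-0.1,  0.09]]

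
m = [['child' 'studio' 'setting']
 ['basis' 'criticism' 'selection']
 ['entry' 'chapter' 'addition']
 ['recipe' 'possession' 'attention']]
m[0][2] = 'setting'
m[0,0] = 'child'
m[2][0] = 'entry'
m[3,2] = 'attention'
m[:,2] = ['setting', 'selection', 'addition', 'attention']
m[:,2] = ['setting', 'selection', 'addition', 'attention']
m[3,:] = ['recipe', 'possession', 'attention']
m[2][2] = 'addition'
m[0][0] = 'child'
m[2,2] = 'addition'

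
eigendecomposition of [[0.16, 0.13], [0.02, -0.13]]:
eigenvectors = [[1.00, -0.40], [0.07, 0.92]]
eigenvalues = [0.17, -0.14]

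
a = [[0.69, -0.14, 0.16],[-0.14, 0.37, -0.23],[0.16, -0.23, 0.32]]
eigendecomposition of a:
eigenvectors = [[0.79, -0.61, -0.05], [-0.43, -0.63, 0.65], [0.43, 0.49, 0.76]]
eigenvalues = [0.85, 0.42, 0.11]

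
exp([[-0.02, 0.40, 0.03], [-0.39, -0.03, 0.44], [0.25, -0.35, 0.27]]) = [[0.92, 0.37, 0.13], [-0.30, 0.82, 0.47], [0.34, -0.33, 1.23]]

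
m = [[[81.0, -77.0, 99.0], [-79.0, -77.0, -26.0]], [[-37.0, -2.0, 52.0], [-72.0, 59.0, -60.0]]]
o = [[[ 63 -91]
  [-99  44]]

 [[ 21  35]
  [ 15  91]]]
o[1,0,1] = 35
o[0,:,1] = [-91, 44]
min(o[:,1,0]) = -99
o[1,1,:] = [15, 91]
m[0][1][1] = -77.0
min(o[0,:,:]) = -99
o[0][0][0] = 63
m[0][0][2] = 99.0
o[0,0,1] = -91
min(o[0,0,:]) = -91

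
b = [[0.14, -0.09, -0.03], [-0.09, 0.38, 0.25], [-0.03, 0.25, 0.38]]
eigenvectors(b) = [[-0.17, 0.72, 0.68], [0.71, 0.57, -0.42], [0.69, -0.41, 0.60]]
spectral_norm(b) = 0.64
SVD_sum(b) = [[0.02, -0.08, -0.07],[-0.08, 0.32, 0.31],[-0.07, 0.31, 0.3]] + [[0.08, -0.05, 0.07], [-0.05, 0.03, -0.04], [0.07, -0.04, 0.06]] + [[0.04, 0.03, -0.03], [0.03, 0.03, -0.02], [-0.03, -0.02, 0.01]]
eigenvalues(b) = [0.64, 0.09, 0.17]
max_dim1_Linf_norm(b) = 0.38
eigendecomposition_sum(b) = [[0.02, -0.08, -0.07], [-0.08, 0.32, 0.31], [-0.07, 0.31, 0.30]] + [[0.04,0.03,-0.03], [0.03,0.03,-0.02], [-0.03,-0.02,0.01]] + [[0.08, -0.05, 0.07], [-0.05, 0.03, -0.04], [0.07, -0.04, 0.06]]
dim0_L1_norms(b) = [0.26, 0.72, 0.66]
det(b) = 0.01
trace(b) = 0.90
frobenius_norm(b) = 0.67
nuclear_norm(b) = 0.90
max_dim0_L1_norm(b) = 0.72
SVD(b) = [[-0.17, -0.68, -0.72], [0.71, 0.42, -0.57], [0.69, -0.6, 0.41]] @ diag([0.6443748314570864, 0.1696991166437778, 0.08592605189913587]) @ [[-0.17, 0.71, 0.69], [-0.68, 0.42, -0.60], [-0.72, -0.57, 0.41]]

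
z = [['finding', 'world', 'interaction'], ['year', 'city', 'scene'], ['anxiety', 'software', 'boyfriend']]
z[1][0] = 'year'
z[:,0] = ['finding', 'year', 'anxiety']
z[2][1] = 'software'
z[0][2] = 'interaction'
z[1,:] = ['year', 'city', 'scene']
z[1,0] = 'year'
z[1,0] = 'year'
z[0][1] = 'world'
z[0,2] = 'interaction'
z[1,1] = 'city'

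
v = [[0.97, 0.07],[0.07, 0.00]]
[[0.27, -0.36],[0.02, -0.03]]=v@[[0.25,-0.37], [0.38,0.04]]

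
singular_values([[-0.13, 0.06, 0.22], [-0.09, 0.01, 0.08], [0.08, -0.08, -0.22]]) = [0.38, 0.06, 0.0]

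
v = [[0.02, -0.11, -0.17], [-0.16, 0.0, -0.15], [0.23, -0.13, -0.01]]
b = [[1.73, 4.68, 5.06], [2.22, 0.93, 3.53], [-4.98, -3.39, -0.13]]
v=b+[[-1.71, -4.79, -5.23], [-2.38, -0.93, -3.68], [5.21, 3.26, 0.12]]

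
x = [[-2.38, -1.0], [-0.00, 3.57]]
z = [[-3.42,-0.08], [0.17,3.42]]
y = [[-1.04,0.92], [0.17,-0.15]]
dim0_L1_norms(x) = [2.38, 4.57]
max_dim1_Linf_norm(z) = 3.42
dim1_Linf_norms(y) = [1.04, 0.17]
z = x + y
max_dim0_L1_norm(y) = 1.21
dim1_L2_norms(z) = [3.42, 3.42]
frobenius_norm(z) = 4.84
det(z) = -11.68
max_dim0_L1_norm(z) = 3.59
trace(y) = -1.19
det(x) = -8.50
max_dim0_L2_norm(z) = 3.42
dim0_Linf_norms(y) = [1.04, 0.92]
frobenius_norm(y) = 1.41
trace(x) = 1.19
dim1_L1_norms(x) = [3.38, 3.57]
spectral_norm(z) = 3.55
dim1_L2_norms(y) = [1.39, 0.23]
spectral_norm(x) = 3.79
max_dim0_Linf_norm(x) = 3.57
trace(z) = 0.00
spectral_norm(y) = 1.41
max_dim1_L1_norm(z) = 3.59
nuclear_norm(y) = 1.41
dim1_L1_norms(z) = [3.5, 3.59]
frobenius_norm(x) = 4.41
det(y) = -0.00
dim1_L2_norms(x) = [2.58, 3.57]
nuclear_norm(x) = 6.03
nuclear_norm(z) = 6.84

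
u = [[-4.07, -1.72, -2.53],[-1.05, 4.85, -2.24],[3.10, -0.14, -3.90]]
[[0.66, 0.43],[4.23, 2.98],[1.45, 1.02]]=u @ [[-0.12, -0.08],  [0.62, 0.44],  [-0.49, -0.34]]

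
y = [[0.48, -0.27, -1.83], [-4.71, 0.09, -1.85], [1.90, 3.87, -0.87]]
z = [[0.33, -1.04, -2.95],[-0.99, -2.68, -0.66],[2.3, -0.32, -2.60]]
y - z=[[0.15,0.77,1.12], [-3.72,2.77,-1.19], [-0.4,4.19,1.73]]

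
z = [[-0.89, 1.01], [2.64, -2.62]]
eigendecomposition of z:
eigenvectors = [[0.72, -0.35], [0.70, 0.94]]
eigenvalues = [0.09, -3.6]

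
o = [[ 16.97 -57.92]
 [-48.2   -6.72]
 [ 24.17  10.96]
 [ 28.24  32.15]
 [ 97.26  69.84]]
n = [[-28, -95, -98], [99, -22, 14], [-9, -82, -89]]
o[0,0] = 16.97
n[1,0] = 99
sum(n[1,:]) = 91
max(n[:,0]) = 99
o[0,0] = 16.97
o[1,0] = -48.2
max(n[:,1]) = -22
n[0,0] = -28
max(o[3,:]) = 32.15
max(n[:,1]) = -22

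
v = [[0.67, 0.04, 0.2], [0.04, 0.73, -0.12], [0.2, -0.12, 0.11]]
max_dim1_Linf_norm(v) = 0.73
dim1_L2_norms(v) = [0.7, 0.74, 0.26]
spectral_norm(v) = 0.75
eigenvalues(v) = [0.02, 0.73, 0.75]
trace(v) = 1.51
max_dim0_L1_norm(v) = 0.91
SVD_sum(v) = [[0.01, 0.09, -0.01],  [0.09, 0.73, -0.11],  [-0.01, -0.11, 0.02]] + [[0.66, -0.05, 0.22], [-0.05, 0.00, -0.02], [0.22, -0.02, 0.07]] + [[0.00, -0.0, -0.01], [-0.00, 0.00, 0.00], [-0.01, 0.00, 0.02]]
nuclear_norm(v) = 1.51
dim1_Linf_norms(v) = [0.67, 0.73, 0.2]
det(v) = 0.01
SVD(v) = [[-0.13, 0.95, -0.3],  [-0.98, -0.08, 0.18],  [0.14, 0.32, 0.94]] @ diag([0.7527487549533363, 0.7339807884164432, 0.023270456630220846]) @ [[-0.13, -0.98, 0.14], [0.95, -0.08, 0.32], [-0.3, 0.18, 0.94]]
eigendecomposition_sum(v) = [[0.0, -0.00, -0.01], [-0.0, 0.00, 0.0], [-0.01, 0.00, 0.02]] + [[0.66, -0.05, 0.22], [-0.05, 0.00, -0.02], [0.22, -0.02, 0.07]] + [[0.01, 0.09, -0.01], [0.09, 0.73, -0.11], [-0.01, -0.11, 0.02]]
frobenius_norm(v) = 1.05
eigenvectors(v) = [[-0.30, 0.95, -0.13], [0.18, -0.08, -0.98], [0.94, 0.32, 0.14]]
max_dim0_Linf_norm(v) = 0.73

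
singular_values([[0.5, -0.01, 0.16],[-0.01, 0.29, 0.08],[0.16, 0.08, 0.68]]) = [0.78, 0.42, 0.26]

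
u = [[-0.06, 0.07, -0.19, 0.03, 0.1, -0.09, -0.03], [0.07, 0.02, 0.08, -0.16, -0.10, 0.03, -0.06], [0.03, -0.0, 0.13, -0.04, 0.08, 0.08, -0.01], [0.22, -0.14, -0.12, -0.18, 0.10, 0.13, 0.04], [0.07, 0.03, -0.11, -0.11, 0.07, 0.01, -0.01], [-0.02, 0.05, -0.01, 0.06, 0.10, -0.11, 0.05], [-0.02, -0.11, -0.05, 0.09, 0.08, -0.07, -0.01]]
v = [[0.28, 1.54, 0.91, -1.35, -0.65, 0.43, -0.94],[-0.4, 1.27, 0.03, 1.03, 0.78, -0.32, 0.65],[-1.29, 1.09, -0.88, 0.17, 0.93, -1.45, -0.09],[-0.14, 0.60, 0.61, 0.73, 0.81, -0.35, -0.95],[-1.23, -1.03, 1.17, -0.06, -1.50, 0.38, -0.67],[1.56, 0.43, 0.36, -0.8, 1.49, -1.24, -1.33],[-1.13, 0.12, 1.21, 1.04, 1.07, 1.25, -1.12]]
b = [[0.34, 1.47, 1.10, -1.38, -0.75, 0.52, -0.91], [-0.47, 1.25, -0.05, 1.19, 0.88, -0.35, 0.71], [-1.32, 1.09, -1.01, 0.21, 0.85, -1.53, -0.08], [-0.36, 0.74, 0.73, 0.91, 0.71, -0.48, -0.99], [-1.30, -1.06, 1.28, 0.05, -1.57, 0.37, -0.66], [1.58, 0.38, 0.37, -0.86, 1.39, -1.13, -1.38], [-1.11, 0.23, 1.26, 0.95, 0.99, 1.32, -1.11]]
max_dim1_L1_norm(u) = 0.93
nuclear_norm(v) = 15.34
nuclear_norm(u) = 1.33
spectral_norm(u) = 0.43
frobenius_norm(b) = 6.81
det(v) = 42.25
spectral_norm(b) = 3.83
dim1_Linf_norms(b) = [1.47, 1.25, 1.53, 0.99, 1.57, 1.58, 1.32]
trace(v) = -2.46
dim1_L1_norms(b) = [6.47, 4.9, 6.09, 4.92, 6.29, 7.09, 6.97]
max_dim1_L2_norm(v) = 2.99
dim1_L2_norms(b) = [2.66, 2.15, 2.66, 1.94, 2.74, 2.94, 2.78]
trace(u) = -0.14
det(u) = -0.00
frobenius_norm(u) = 0.63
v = b + u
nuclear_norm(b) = 15.84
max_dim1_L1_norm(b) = 7.09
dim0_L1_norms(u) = [0.49, 0.42, 0.69, 0.67, 0.63, 0.52, 0.21]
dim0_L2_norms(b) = [2.76, 2.6, 2.48, 2.42, 2.82, 2.47, 2.43]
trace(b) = -2.32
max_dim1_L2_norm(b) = 2.94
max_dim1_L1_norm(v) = 7.21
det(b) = 53.14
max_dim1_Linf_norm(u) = 0.22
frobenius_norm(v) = 6.61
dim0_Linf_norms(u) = [0.22, 0.14, 0.19, 0.18, 0.1, 0.13, 0.06]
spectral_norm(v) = 3.81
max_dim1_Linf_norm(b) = 1.58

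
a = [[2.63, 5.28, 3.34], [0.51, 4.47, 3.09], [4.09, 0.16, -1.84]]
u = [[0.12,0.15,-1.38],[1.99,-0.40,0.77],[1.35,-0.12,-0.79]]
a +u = [[2.75, 5.43, 1.96],[2.5, 4.07, 3.86],[5.44, 0.04, -2.63]]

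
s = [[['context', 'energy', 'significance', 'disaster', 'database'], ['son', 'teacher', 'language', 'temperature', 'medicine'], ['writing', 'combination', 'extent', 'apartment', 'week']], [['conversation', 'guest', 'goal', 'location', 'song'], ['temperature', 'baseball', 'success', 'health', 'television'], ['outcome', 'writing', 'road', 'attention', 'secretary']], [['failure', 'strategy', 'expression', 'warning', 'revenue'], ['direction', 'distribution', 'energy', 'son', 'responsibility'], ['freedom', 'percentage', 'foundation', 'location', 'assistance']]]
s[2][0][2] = 'expression'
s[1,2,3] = 'attention'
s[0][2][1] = 'combination'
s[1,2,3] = 'attention'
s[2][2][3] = 'location'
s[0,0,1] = 'energy'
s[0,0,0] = 'context'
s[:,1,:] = [['son', 'teacher', 'language', 'temperature', 'medicine'], ['temperature', 'baseball', 'success', 'health', 'television'], ['direction', 'distribution', 'energy', 'son', 'responsibility']]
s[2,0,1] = 'strategy'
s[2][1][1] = 'distribution'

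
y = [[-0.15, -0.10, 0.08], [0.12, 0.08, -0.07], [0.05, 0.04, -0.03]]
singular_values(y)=[0.26, 0.01, 0.0]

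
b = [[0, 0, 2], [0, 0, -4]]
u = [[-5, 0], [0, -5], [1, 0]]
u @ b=[[0, 0, -10], [0, 0, 20], [0, 0, 2]]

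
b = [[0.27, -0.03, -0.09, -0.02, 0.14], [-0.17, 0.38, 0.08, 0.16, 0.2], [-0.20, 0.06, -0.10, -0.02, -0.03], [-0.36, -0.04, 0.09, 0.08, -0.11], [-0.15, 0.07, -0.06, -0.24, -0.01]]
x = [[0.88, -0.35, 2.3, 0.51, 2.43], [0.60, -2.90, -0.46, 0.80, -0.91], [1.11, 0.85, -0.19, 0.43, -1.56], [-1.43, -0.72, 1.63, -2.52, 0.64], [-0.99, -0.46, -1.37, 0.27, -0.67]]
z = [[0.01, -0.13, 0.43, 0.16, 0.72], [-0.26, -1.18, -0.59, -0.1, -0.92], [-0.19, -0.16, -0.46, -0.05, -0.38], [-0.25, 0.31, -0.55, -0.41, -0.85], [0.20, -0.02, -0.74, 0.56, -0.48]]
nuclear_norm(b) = 1.50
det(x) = 18.64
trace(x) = -5.40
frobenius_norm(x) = 6.56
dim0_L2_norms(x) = [2.32, 3.16, 3.17, 2.74, 3.17]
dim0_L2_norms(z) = [0.45, 1.24, 1.26, 0.72, 1.57]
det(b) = -0.00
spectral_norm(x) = 4.45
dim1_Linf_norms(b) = [0.27, 0.38, 0.2, 0.36, 0.24]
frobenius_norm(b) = 0.81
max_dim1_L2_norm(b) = 0.5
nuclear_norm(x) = 12.75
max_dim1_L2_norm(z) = 1.63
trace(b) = 0.62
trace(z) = -2.52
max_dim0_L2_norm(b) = 0.54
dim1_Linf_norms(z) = [0.72, 1.18, 0.46, 0.85, 0.74]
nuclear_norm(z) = 4.26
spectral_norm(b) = 0.59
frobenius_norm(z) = 2.51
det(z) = -0.01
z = b @ x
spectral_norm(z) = 2.09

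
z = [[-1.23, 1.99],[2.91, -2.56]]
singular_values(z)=[4.49, 0.59]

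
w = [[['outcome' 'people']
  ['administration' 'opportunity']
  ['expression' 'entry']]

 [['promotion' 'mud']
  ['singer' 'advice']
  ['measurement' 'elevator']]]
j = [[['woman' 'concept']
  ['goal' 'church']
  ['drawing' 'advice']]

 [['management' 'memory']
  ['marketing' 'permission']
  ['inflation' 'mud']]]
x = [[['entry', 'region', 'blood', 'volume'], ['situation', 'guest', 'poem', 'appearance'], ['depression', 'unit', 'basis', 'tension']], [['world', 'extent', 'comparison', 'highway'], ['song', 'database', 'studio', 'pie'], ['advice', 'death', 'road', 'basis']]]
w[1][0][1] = 'mud'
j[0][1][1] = 'church'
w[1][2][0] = 'measurement'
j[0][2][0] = 'drawing'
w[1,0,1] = 'mud'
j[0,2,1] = 'advice'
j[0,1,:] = ['goal', 'church']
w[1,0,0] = 'promotion'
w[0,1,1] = 'opportunity'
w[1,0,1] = 'mud'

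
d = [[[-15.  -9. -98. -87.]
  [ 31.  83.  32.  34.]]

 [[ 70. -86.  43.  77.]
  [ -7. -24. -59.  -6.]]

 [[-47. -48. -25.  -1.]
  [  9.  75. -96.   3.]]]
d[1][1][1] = -24.0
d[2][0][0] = -47.0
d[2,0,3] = -1.0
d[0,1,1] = 83.0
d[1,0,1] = -86.0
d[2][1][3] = 3.0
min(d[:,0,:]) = -98.0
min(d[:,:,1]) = -86.0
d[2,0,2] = -25.0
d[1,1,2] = -59.0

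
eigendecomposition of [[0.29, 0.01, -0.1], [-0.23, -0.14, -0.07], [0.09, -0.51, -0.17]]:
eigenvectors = [[(-0.34-0.36j),(-0.34+0.36j),0.13+0.00j], [0.45+0.10j,(0.45-0.1j),0.39+0.00j], [(-0.74+0j),(-0.74-0j),0.91+0.00j]]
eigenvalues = [(0.18+0.11j), (0.18-0.11j), (-0.38+0j)]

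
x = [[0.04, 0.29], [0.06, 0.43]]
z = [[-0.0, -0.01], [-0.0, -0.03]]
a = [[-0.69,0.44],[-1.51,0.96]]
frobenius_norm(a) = 1.97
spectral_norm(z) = 0.03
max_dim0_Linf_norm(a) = 1.51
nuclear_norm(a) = 1.97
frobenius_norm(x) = 0.52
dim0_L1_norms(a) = [2.2, 1.4]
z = a @ x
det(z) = 0.00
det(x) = -0.00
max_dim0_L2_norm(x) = 0.52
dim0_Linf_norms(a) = [1.51, 0.96]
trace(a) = 0.27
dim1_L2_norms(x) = [0.29, 0.43]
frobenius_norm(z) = 0.03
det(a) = 0.00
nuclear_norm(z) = 0.03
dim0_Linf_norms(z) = [0.0, 0.03]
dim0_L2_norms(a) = [1.66, 1.06]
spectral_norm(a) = 1.97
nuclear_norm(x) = 0.52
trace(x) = 0.47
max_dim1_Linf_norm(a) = 1.51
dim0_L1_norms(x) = [0.1, 0.72]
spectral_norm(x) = 0.52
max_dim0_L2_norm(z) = 0.03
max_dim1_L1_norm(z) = 0.03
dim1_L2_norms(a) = [0.82, 1.79]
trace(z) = -0.03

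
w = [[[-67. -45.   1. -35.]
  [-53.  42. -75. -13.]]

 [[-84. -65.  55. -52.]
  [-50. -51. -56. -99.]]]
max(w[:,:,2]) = 55.0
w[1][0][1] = -65.0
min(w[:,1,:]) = -99.0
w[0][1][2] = -75.0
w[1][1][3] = -99.0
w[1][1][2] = -56.0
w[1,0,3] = -52.0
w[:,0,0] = [-67.0, -84.0]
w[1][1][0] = -50.0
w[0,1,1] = 42.0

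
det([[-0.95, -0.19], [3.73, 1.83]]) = -1.030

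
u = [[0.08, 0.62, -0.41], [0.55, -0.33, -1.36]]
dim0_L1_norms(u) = [0.63, 0.95, 1.77]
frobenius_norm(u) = 1.68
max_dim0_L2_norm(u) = 1.42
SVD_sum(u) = [[0.12,-0.04,-0.31], [0.54,-0.18,-1.38]] + [[-0.04,0.66,-0.10], [0.01,-0.15,0.02]]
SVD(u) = [[0.22, 0.98], [0.98, -0.22]] @ diag([1.532658703612969, 0.6861904241822474]) @ [[0.36, -0.12, -0.92], [-0.06, 0.99, -0.15]]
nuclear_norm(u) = 2.22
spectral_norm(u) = 1.53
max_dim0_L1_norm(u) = 1.77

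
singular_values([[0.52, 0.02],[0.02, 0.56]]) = [0.57, 0.51]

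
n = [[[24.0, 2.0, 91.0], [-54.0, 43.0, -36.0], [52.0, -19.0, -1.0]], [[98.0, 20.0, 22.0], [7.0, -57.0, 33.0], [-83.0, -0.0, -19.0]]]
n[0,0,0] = 24.0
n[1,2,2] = -19.0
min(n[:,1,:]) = -57.0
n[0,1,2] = -36.0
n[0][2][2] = -1.0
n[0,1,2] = -36.0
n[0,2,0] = 52.0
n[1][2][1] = -0.0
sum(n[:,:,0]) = 44.0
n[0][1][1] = 43.0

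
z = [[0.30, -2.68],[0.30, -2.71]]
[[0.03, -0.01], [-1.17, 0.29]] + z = [[0.33, -2.69], [-0.87, -2.42]]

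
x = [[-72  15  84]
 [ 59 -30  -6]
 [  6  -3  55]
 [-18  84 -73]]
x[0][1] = 15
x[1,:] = [59, -30, -6]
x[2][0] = 6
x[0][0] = -72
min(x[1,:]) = -30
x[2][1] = -3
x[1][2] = -6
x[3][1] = 84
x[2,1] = -3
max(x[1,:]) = 59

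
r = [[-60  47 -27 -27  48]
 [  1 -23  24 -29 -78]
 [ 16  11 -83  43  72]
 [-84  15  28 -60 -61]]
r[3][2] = 28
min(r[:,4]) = -78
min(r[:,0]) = -84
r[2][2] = -83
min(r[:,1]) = -23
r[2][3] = 43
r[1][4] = -78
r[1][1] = -23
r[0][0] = -60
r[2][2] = -83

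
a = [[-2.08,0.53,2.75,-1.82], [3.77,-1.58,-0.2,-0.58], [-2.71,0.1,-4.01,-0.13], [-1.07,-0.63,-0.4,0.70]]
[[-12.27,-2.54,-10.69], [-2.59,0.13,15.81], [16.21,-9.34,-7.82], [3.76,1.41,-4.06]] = a@[[-0.7, 0.51, 4.1], [-0.29, -0.39, -0.09], [-3.64, 1.86, -0.82], [1.96, 3.51, -0.08]]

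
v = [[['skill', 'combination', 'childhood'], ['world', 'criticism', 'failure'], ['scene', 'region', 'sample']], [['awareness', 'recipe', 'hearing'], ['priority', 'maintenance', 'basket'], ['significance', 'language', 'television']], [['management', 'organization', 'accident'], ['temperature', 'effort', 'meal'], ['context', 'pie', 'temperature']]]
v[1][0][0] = 'awareness'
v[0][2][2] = 'sample'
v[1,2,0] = 'significance'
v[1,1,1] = 'maintenance'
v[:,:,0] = [['skill', 'world', 'scene'], ['awareness', 'priority', 'significance'], ['management', 'temperature', 'context']]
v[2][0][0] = 'management'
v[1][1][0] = 'priority'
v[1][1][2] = 'basket'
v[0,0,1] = 'combination'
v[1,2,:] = ['significance', 'language', 'television']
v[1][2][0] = 'significance'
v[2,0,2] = 'accident'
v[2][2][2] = 'temperature'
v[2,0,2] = 'accident'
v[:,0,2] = ['childhood', 'hearing', 'accident']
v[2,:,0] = ['management', 'temperature', 'context']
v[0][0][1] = 'combination'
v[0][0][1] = 'combination'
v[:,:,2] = [['childhood', 'failure', 'sample'], ['hearing', 'basket', 'television'], ['accident', 'meal', 'temperature']]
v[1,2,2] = 'television'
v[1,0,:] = ['awareness', 'recipe', 'hearing']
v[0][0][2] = 'childhood'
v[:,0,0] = ['skill', 'awareness', 'management']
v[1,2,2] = 'television'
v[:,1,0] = ['world', 'priority', 'temperature']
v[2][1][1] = 'effort'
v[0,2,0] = 'scene'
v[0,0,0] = 'skill'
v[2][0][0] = 'management'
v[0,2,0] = 'scene'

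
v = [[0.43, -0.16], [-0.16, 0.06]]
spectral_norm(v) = 0.49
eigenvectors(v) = [[0.94, 0.35], [-0.35, 0.94]]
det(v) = 0.00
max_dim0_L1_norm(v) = 0.59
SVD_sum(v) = [[0.43,-0.16],[-0.16,0.06]] + [[0.0, 0.0], [0.0, 0.0]]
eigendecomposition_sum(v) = [[0.43, -0.16], [-0.16, 0.06]] + [[0.00, 0.0],[0.0, 0.00]]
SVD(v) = [[-0.94, 0.35], [0.35, 0.94]] @ diag([0.48959149617270015, 0.0004085038272998244]) @ [[-0.94, 0.35], [0.35, 0.94]]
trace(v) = 0.49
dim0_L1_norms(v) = [0.59, 0.22]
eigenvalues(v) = [0.49, 0.0]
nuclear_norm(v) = 0.49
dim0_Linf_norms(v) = [0.43, 0.16]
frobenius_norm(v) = 0.49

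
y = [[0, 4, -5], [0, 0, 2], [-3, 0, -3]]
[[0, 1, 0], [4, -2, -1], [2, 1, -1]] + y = [[0, 5, -5], [4, -2, 1], [-1, 1, -4]]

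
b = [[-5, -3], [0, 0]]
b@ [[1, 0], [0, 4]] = [[-5, -12], [0, 0]]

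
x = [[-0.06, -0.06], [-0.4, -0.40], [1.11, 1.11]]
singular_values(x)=[1.67, 0.0]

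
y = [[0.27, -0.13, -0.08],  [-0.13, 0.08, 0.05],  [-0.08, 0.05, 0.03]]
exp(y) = [[1.32, -0.16, -0.10], [-0.16, 1.09, 0.06], [-0.1, 0.06, 1.04]]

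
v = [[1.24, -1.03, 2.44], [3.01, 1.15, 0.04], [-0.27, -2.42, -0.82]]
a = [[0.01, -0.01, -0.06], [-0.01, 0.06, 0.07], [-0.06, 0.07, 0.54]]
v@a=[[-0.12, 0.10, 1.17], [0.02, 0.04, -0.08], [0.07, -0.2, -0.6]]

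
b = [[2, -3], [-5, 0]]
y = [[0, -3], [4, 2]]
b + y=[[2, -6], [-1, 2]]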